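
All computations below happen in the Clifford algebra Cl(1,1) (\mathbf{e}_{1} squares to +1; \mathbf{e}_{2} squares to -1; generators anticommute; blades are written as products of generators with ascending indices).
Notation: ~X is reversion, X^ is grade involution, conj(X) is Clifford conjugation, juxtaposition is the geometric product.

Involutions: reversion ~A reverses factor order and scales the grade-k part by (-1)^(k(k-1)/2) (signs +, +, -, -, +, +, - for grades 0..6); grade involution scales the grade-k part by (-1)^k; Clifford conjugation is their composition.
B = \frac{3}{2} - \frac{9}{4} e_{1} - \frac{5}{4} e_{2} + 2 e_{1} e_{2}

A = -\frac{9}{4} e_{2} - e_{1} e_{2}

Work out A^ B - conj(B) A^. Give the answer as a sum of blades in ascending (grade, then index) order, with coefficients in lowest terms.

first term: \frac{13}{16} + \frac{13}{4} e_{1} + \frac{9}{8} e_{2} + \frac{57}{16} e_{1} e_{2}
second term: -\frac{13}{16} + \frac{13}{4} e_{1} + \frac{9}{8} e_{2} + \frac{57}{16} e_{1} e_{2}
Answer: \frac{13}{8}


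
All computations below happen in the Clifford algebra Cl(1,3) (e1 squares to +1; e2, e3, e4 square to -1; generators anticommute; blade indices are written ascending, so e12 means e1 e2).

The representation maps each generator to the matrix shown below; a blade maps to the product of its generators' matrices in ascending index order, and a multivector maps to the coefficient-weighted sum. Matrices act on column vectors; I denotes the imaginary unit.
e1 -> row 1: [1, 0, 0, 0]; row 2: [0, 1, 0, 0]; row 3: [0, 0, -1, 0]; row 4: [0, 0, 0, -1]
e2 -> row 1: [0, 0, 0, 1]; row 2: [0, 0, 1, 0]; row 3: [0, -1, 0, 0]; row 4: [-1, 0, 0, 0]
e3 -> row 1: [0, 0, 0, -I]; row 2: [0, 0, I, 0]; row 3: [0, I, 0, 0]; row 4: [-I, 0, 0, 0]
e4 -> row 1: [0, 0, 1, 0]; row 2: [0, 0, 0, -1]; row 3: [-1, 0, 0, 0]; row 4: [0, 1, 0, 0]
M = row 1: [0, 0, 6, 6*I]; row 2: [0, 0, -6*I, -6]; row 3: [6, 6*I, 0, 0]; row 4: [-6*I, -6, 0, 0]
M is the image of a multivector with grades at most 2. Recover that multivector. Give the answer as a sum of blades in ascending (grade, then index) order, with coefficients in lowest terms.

Method: the blade images are trace-orthogonal — tr(rho(e_A) rho(e_B)^-1) = 4 if A = B and 0 otherwise — and rho(e_A)^-1 = (e_A)^2 * rho(e_A) with (e_A)^2 = +1 or -1, so the coefficient of e_A in the preimage is (e_A)^2 * tr(M rho(e_A))/4.
Nonzero projections over blades of grade <= 2: e13: (e13)^2 = +1, tr(M rho(e13)) = -24, coefficient -6; e14: (e14)^2 = +1, tr(M rho(e14)) = 24, coefficient 6. Every other blade of grade <= 2 projects to 0.
Answer: -6*e13 + 6*e14


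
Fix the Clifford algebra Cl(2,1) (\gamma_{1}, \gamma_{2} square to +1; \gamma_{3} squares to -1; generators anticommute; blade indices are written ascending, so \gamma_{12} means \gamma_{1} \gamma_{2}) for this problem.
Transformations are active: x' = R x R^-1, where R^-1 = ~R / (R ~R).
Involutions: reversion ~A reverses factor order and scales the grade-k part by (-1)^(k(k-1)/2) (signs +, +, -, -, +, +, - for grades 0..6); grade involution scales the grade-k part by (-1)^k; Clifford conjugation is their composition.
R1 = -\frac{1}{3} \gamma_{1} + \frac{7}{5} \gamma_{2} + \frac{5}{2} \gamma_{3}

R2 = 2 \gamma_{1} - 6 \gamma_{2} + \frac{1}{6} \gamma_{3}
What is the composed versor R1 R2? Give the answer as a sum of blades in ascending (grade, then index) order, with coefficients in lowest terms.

Distribute over the terms of R1 (each basis-blade product reordered to ascending indices, repeated generators contracted through their squares):
(-\frac{1}{3} \gamma_{1}) R2 = -\frac{2}{3} + 2 \gamma_{12} - \frac{1}{18} \gamma_{13}
(\frac{7}{5} \gamma_{2}) R2 = -\frac{42}{5} - \frac{14}{5} \gamma_{12} + \frac{7}{30} \gamma_{23}
(\frac{5}{2} \gamma_{3}) R2 = -\frac{5}{12} - 5 \gamma_{13} + 15 \gamma_{23}
Summing the partial products and collecting blades:
Answer: -\frac{569}{60} - \frac{4}{5} \gamma_{12} - \frac{91}{18} \gamma_{13} + \frac{457}{30} \gamma_{23}


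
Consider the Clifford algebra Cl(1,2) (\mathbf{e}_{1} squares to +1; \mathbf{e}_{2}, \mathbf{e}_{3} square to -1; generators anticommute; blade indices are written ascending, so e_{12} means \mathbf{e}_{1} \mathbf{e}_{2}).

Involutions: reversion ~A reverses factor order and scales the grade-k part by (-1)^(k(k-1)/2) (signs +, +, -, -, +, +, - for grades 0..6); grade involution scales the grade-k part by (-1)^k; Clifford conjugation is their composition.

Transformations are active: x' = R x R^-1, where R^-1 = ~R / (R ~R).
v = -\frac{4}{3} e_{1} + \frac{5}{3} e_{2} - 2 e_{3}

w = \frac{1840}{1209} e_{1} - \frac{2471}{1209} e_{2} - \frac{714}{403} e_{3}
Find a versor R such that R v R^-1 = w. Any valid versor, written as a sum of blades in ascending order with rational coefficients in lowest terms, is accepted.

The midline construction: v and w both square to -5, so reflecting in their sum \frac{76}{403} e_{1} - \frac{152}{403} e_{2} - \frac{1520}{403} e_{3} exchanges them.
Answer: \frac{76}{403} e_{1} - \frac{152}{403} e_{2} - \frac{1520}{403} e_{3}


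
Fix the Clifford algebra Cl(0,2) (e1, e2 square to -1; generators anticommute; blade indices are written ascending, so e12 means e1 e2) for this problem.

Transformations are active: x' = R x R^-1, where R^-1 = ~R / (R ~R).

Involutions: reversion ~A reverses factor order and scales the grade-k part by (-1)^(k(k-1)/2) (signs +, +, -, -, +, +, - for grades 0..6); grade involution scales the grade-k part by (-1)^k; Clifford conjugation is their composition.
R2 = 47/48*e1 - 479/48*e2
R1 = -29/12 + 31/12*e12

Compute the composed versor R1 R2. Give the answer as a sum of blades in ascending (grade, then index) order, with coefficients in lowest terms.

Distribute over the terms of R1 (each basis-blade product reordered to ascending indices, repeated generators contracted through their squares):
(-29/12) R2 = -1363/576*e1 + 13891/576*e2
(31/12*e12) R2 = 14849/576*e1 + 1457/576*e2
Summing the partial products and collecting blades:
Answer: 6743/288*e1 + 1279/48*e2


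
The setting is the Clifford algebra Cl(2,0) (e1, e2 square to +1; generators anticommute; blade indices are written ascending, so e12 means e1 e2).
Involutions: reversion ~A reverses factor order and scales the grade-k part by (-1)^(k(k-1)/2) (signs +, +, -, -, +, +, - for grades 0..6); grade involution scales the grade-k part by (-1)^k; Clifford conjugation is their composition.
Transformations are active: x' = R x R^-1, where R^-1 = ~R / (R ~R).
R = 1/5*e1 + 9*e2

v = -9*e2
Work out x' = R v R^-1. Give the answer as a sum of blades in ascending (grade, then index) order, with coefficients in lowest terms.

~R = 1/5*e1 + 9*e2, and R ~R = 2026/25, so R^-1 = ~R / (2026/25).
R v = -81 - 9/5*e12
Answer: -405/1013*e1 - 9108/1013*e2


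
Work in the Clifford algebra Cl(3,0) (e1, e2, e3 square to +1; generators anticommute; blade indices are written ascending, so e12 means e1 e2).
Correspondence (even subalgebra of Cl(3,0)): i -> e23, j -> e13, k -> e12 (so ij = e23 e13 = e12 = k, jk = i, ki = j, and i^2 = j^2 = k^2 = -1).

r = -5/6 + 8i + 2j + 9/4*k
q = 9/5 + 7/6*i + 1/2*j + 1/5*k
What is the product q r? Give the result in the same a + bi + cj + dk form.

In blades: q = 9/5 + 1/5*e12 + 1/2*e13 + 7/6*e23, r = -5/6 + 9/4*e12 + 2*e13 + 8*e23.
Distribute q over r term by term (generator squares from the signature, products reordered to ascending indices): (9/5)*r = -3/2 + 81/20*e12 + 18/5*e13 + 72/5*e23; (1/5*e12)*r = -9/20 - 1/6*e12 + 8/5*e13 - 2/5*e23; (1/2*e13)*r = -1 - 4*e12 - 5/12*e13 + 9/8*e23; (7/6*e23)*r = -28/3 + 7/3*e12 - 21/8*e13 - 35/36*e23.
Sum: -737/60 + 133/60*e12 + 259/120*e13 + 1019/72*e23; translating back through the correspondence:
Answer: -737/60 + 1019/72*i + 259/120*j + 133/60*k


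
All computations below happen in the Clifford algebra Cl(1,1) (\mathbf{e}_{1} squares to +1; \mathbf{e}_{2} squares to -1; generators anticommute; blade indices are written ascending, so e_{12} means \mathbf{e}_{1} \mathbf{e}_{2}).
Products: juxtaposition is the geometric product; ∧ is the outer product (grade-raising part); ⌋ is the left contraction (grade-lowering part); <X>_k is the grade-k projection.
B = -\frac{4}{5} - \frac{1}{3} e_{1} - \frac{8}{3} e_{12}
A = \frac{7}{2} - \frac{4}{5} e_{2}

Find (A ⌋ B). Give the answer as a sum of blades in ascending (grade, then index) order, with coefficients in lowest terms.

step 1: -\frac{14}{5} + \frac{29}{30} e_{1} - \frac{28}{3} e_{12}
Answer: -\frac{14}{5} + \frac{29}{30} e_{1} - \frac{28}{3} e_{12}


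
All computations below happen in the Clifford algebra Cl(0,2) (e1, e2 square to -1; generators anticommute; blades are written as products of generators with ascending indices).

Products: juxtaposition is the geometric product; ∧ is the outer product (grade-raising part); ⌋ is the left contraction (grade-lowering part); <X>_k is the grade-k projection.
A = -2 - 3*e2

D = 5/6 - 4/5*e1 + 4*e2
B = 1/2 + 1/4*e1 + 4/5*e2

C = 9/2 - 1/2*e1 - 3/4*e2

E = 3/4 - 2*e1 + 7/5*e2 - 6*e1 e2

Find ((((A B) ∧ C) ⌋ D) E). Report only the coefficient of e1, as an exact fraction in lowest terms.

step 1: 7/5 - 1/2*e1 - 31/10*e2 + 3/4*e1 e2
step 2: 63/10 - 59/20*e1 - 15*e2 + 11/5*e1 e2
step 3: 6289/100 - 126/25*e1 + 126/5*e2
step 4: 723/400 - 7019/25*e1 + 38353/500*e2 - 83499/250*e1 e2
Answer: -7019/25


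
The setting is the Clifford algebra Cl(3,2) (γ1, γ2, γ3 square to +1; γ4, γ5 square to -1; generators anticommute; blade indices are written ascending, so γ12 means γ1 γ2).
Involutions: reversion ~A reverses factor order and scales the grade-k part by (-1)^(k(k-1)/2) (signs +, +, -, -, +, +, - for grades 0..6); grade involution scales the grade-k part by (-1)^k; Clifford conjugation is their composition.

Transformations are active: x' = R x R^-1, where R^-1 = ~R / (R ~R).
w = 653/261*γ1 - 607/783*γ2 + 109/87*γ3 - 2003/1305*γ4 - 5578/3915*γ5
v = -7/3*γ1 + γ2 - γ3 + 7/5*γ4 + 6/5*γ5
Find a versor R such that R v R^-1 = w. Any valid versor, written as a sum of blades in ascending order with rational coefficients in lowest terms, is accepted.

R = v + w = 44/261*γ1 + 176/783*γ2 + 22/87*γ3 - 176/1305*γ4 - 176/783*γ5 works: the equal norms (182/45) guarantee its sandwich swaps v into w.
Answer: 44/261*γ1 + 176/783*γ2 + 22/87*γ3 - 176/1305*γ4 - 176/783*γ5


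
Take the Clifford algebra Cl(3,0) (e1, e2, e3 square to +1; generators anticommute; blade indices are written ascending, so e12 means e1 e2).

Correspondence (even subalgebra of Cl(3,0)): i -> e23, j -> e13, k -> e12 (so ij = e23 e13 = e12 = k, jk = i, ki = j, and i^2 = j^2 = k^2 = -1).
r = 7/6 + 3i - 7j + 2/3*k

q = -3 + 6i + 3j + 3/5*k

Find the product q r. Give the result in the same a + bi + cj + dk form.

In blades: q = -3 + 3/5*e12 + 3*e13 + 6*e23, r = 7/6 + 2/3*e12 - 7*e13 + 3*e23.
Distribute q over r term by term (generator squares from the signature, products reordered to ascending indices): (-3)*r = -7/2 - 2*e12 + 21*e13 - 9*e23; (3/5*e12)*r = -2/5 + 7/10*e12 + 9/5*e13 + 21/5*e23; (3*e13)*r = 21 - 9*e12 + 7/2*e13 + 2*e23; (6*e23)*r = -18 - 42*e12 - 4*e13 + 7*e23.
Sum: -9/10 - 523/10*e12 + 223/10*e13 + 21/5*e23; translating back through the correspondence:
Answer: -9/10 + 21/5*i + 223/10*j - 523/10*k


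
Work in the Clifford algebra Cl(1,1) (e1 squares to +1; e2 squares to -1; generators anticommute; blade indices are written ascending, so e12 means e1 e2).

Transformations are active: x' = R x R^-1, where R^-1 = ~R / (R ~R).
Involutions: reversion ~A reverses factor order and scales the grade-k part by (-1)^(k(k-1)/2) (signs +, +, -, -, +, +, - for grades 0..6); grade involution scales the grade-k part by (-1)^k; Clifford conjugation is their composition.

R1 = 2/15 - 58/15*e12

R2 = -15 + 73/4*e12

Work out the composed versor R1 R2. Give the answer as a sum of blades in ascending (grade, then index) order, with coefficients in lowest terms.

Distribute over the terms of R1 (each basis-blade product reordered to ascending indices, repeated generators contracted through their squares):
(2/15) R2 = -2 + 73/30*e12
(-58/15*e12) R2 = -2117/30 + 58*e12
Summing the partial products and collecting blades:
Answer: -2177/30 + 1813/30*e12


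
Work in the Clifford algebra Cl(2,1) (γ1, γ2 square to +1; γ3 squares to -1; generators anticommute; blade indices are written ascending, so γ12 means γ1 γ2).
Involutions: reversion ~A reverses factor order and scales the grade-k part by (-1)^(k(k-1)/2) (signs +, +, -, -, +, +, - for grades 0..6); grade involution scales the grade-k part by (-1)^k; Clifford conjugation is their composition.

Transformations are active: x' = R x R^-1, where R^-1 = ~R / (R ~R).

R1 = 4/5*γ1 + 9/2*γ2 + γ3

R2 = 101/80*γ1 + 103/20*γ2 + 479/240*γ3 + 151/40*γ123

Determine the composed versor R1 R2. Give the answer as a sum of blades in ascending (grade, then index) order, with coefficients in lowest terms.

Distribute over the terms of R1 (each basis-blade product reordered to ascending indices, repeated generators contracted through their squares):
(4/5*γ1) R2 = 101/100 + 103/25*γ12 + 479/300*γ13 + 151/50*γ23
(9/2*γ2) R2 = 927/40 - 909/160*γ12 - 1359/80*γ13 + 1437/160*γ23
(γ3) R2 = -479/240 - 151/40*γ12 - 101/80*γ13 - 103/20*γ23
Summing the partial products and collecting blades:
Answer: 26627/1200 - 4269/800*γ12 - 1249/75*γ13 + 5481/800*γ23


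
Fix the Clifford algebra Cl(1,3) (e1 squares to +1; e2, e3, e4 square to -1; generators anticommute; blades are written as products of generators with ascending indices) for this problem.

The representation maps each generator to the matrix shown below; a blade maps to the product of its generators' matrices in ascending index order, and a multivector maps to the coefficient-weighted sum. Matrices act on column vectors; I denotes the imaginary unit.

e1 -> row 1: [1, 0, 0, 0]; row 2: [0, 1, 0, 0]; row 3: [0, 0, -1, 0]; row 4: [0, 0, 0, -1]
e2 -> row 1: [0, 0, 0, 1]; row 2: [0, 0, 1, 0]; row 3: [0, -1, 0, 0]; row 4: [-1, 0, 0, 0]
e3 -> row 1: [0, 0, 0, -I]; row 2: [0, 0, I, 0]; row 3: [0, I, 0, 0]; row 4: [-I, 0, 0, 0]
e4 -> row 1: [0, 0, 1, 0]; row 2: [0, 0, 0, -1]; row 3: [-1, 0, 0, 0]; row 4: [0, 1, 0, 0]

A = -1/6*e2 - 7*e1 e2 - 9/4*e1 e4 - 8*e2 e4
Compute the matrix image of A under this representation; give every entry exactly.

Bivector images (products of the table entries): rho(e1 e2) = rho(e1)rho(e2) = row 1: [0, 0, 0, 1]; row 2: [0, 0, 1, 0]; row 3: [0, 1, 0, 0]; row 4: [1, 0, 0, 0]; rho(e1 e4) = rho(e1)rho(e4) = row 1: [0, 0, 1, 0]; row 2: [0, 0, 0, -1]; row 3: [1, 0, 0, 0]; row 4: [0, -1, 0, 0]; rho(e2 e4) = rho(e2)rho(e4) = row 1: [0, 1, 0, 0]; row 2: [-1, 0, 0, 0]; row 3: [0, 0, 0, 1]; row 4: [0, 0, -1, 0].
M = (-1/6)*rho(e2) + (-7)*rho(e1 e2) + (-9/4)*rho(e1 e4) + (-8)*rho(e2 e4), summed entrywise:
Answer: row 1: [0, -8, -9/4, -43/6]; row 2: [8, 0, -43/6, 9/4]; row 3: [-9/4, -41/6, 0, -8]; row 4: [-41/6, 9/4, 8, 0]


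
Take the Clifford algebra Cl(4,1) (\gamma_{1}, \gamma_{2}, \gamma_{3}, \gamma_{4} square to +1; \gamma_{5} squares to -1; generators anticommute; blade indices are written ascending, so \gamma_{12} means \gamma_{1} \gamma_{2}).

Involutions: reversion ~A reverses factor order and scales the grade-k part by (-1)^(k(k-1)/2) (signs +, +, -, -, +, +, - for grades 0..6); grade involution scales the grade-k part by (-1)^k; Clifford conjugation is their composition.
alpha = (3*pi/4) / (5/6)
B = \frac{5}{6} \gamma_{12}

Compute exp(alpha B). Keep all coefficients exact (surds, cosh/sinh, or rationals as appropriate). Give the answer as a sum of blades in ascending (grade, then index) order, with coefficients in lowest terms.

B^2 = (\frac{5}{6})^2*(\gamma_{12})^2 = \frac{25}{36}*(-1) = -\frac{25}{36} (a basis 2-blade squares to minus the product of its generators' squares).
B^2 = -\frac{25}{36} — a negative square means the series sums to a rotation: l = \frac{5}{6}, alpha*l = \frac{3 \pi}{4}, so exp(alpha B) = cos(\frac{3 \pi}{4}) + (sin(\frac{3 \pi}{4})/(\frac{5}{6}))*B = - \frac{\sqrt{2}}{2} + (\frac{3 \sqrt{2}}{5})*B.
Answer: - \frac{\sqrt{2}}{2} + \frac{\sqrt{2}}{2} \gamma_{12}


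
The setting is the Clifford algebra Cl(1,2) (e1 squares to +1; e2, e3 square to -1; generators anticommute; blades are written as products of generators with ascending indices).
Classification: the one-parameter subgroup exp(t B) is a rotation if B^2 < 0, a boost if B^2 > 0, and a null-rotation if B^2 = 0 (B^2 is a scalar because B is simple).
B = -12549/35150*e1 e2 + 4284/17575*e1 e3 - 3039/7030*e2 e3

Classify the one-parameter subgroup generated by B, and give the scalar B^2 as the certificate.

B^2 term by term: the squares give (-12549/35150)^2*(e1 e2)^2 + (4284/17575)^2*(e1 e3)^2 + (-3039/7030)^2*(e2 e3)^2 = 157477401/1235522500*(+1) + 18352656/308880625*(+1) + 9235521/49420900*(-1) = 0 (each basis 2-blade squares to minus the product of its generators' squares); cross terms between blades sharing an index anticommute and cancel. So B^2 = 0.
Answer: null-rotation, certificate B^2 = 0. Certificate logic: 0 is a conjugation-invariant scalar, so its sign fixes rotation versus boost versus null-rotation outright.


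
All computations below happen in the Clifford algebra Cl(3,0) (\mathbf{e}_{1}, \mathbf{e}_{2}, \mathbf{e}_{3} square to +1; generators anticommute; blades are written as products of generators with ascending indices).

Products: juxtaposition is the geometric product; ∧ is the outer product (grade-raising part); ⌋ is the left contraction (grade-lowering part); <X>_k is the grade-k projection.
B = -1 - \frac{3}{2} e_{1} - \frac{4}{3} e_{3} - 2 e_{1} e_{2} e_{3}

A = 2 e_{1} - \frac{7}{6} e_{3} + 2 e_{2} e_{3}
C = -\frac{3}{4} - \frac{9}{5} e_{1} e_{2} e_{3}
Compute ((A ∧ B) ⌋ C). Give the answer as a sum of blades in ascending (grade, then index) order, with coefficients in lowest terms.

step 1: -2 e_{1} + \frac{7}{6} e_{3} - \frac{53}{12} e_{1} e_{3} - 2 e_{2} e_{3} - 3 e_{1} e_{2} e_{3}
step 2: -\frac{27}{5} - \frac{18}{5} e_{1} + \frac{159}{20} e_{2} - \frac{21}{10} e_{1} e_{2} + \frac{18}{5} e_{2} e_{3}
Answer: -\frac{27}{5} - \frac{18}{5} e_{1} + \frac{159}{20} e_{2} - \frac{21}{10} e_{1} e_{2} + \frac{18}{5} e_{2} e_{3}


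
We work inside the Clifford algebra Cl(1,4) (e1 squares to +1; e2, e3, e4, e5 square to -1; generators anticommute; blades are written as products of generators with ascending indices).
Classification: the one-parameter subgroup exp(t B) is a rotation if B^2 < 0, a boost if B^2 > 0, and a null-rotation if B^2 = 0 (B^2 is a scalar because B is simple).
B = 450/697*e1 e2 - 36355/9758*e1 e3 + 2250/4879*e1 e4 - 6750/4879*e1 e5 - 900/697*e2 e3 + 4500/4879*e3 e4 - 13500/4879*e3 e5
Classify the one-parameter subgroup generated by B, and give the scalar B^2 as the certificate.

B^2 term by term: the squares give (450/697)^2*(e1 e2)^2 + (-36355/9758)^2*(e1 e3)^2 + (2250/4879)^2*(e1 e4)^2 + (-6750/4879)^2*(e1 e5)^2 + (-900/697)^2*(e2 e3)^2 + (4500/4879)^2*(e3 e4)^2 + (-13500/4879)^2*(e3 e5)^2 = 202500/485809*(+1) + 1321686025/95218564*(+1) + 5062500/23804641*(+1) + 45562500/23804641*(+1) + 810000/485809*(-1) + 20250000/23804641*(-1) + 182250000/23804641*(-1) = 25/4 (each basis 2-blade squares to minus the product of its generators' squares); cross terms between blades sharing an index anticommute and cancel; the commuting (index-disjoint) pairs give grade-4 terms 2*c*c'*(blade product), which cancel blade by blade — e1 e2 e3 e4: 4050000/3400663 - 4050000/3400663 = 0; e1 e2 e3 e5: -12150000/3400663 + 12150000/3400663 = 0; e1 e3 e4 e5: 60750000/23804641 - 60750000/23804641 = 0 — confirming B is simple. So B^2 = 25/4.
Answer: boost, certificate B^2 = 25/4. The scalar 25/4 is the complete invariant here: its sign names the subgroup type.


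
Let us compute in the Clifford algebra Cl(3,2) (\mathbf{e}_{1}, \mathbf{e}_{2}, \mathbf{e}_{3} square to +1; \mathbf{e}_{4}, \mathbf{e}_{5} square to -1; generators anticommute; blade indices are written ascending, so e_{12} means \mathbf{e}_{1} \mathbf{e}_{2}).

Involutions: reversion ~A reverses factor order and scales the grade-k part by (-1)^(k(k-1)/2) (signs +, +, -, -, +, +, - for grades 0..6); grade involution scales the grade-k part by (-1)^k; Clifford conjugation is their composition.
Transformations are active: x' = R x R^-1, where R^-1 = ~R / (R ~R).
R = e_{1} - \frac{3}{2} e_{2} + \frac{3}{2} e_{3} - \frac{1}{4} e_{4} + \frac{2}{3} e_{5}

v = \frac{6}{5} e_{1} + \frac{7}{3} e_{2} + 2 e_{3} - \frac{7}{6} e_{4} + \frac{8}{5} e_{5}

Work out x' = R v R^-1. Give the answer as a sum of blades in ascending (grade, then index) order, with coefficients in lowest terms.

~R = e_{1} - \frac{3}{2} e_{2} + \frac{3}{2} e_{3} - \frac{1}{4} e_{4} + \frac{2}{3} e_{5}, and R ~R = \frac{719}{144}, so R^-1 = ~R / (\frac{719}{144}).
R v = -\frac{79}{120} + \frac{62}{15} e_{12} + \frac{1}{5} e_{13} - \frac{13}{15} e_{14} + \frac{4}{5} e_{15} - \frac{13}{2} e_{23} + \frac{7}{3} e_{24} - \frac{178}{45} e_{25} - \frac{5}{4} e_{34} + \frac{16}{15} e_{35} + \frac{17}{45} e_{45}
Answer: -\frac{5262}{3595} e_{1} - \frac{20899}{10785} e_{2} - \frac{8612}{3595} e_{3} + \frac{26587}{21570} e_{4} - \frac{6384}{3595} e_{5}


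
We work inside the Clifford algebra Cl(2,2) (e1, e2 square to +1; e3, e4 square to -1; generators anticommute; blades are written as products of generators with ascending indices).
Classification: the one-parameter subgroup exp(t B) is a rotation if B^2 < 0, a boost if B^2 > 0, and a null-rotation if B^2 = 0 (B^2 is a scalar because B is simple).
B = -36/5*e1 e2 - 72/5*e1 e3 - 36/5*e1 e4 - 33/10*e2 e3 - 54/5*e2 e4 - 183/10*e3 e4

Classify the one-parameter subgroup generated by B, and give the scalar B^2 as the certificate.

B^2 term by term: the squares give (-36/5)^2*(e1 e2)^2 + (-72/5)^2*(e1 e3)^2 + (-36/5)^2*(e1 e4)^2 + (-33/10)^2*(e2 e3)^2 + (-54/5)^2*(e2 e4)^2 + (-183/10)^2*(e3 e4)^2 = 1296/25*(-1) + 5184/25*(+1) + 1296/25*(+1) + 1089/100*(+1) + 2916/25*(+1) + 33489/100*(-1) = 0 (each basis 2-blade squares to minus the product of its generators' squares); cross terms between blades sharing an index anticommute and cancel; the commuting (index-disjoint) pairs give grade-4 terms 2*c*c'*(blade product), which cancel blade by blade — e1 e2 e3 e4: 6588/25 - 7776/25 + 1188/25 = 0 — confirming B is simple. So B^2 = 0.
Answer: null-rotation, certificate B^2 = 0. One invariant decides it: the square 0 survives every conjugation, and its sign is exactly the classification.


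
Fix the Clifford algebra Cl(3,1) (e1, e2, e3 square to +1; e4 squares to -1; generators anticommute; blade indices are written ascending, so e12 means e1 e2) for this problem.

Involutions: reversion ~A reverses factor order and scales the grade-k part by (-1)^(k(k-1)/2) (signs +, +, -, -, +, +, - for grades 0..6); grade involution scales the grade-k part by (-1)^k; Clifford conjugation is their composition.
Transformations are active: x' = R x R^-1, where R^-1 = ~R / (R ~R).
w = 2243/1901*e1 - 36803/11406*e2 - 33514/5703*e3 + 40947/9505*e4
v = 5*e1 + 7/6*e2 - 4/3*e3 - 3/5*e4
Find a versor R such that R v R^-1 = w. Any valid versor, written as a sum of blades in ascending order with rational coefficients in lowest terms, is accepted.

A norm check does it: q(v) = q(w) = 25001/900, hence R = v + w = 11748/1901*e1 - 3916/1901*e2 - 13706/1901*e3 + 35244/9505*e4 realises the map — parallel part kept, (v - w)/2 negated, v carried to w.
Answer: 11748/1901*e1 - 3916/1901*e2 - 13706/1901*e3 + 35244/9505*e4


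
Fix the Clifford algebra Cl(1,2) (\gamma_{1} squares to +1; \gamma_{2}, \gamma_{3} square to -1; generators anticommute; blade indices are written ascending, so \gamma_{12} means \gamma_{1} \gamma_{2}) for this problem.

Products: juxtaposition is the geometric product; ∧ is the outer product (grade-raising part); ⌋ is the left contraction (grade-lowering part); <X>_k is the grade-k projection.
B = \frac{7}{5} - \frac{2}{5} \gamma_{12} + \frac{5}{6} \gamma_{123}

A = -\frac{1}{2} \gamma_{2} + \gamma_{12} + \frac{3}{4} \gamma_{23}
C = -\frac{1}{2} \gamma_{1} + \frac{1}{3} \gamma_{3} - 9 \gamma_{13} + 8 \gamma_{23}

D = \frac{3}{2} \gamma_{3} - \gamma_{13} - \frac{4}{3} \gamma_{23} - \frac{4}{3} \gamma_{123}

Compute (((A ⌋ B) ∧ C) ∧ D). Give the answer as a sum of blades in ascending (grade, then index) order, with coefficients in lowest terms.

step 1: -\frac{2}{5} - \frac{17}{40} \gamma_{1} + \frac{5}{6} \gamma_{3} - \frac{5}{12} \gamma_{13}
step 2: \frac{1}{5} \gamma_{1} - \frac{2}{15} \gamma_{3} + \frac{31}{8} \gamma_{13} - \frac{16}{5} \gamma_{23} - \frac{17}{5} \gamma_{123}
step 3: \frac{3}{10} \gamma_{13} - \frac{4}{15} \gamma_{123}
Answer: \frac{3}{10} \gamma_{13} - \frac{4}{15} \gamma_{123}


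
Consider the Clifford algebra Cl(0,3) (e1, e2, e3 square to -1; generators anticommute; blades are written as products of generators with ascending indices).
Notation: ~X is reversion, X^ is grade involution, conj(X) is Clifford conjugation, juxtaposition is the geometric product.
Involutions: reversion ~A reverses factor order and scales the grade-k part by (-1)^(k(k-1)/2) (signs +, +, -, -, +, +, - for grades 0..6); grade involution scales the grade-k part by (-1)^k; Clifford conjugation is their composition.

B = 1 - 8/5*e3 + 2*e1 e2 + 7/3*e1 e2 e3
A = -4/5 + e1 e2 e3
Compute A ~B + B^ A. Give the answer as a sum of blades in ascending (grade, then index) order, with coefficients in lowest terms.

first term: -47/15 + 82/25*e3 + 16/5*e1 e2 + 43/15*e1 e2 e3
second term: -47/15 - 82/25*e3 - 16/5*e1 e2 + 43/15*e1 e2 e3
Answer: -94/15 + 86/15*e1 e2 e3


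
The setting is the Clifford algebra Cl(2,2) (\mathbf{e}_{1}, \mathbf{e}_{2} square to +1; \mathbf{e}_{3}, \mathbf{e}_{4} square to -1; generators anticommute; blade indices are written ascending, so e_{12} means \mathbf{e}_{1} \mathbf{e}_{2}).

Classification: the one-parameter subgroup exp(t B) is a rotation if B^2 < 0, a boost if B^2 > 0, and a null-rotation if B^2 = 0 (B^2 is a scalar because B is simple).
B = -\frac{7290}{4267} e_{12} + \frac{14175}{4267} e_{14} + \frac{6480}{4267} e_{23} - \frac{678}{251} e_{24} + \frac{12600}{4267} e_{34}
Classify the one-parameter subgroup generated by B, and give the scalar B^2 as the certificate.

B^2 term by term: the squares give (-\frac{7290}{4267})^2*(e_{12})^2 + (\frac{14175}{4267})^2*(e_{14})^2 + (\frac{6480}{4267})^2*(e_{23})^2 + (-\frac{678}{251})^2*(e_{24})^2 + (\frac{12600}{4267})^2*(e_{34})^2 = \frac{53144100}{18207289}*(-1) + \frac{200930625}{18207289}*(+1) + \frac{41990400}{18207289}*(+1) + \frac{459684}{63001}*(+1) + \frac{158760000}{18207289}*(-1) = 9 (each basis 2-blade squares to minus the product of its generators' squares); cross terms between blades sharing an index anticommute and cancel; the commuting (index-disjoint) pairs give grade-4 terms 2*c*c'*(blade product), which cancel blade by blade — e_{1234}: -\frac{183708000}{18207289} + \frac{183708000}{18207289} = 0 — confirming B is simple. So B^2 = 9.
Answer: boost, certificate B^2 = 9. The invariant at work: B^2 = 9 is unchanged by conjugation, hence its sign classifies the subgroup whatever basis B is written in.


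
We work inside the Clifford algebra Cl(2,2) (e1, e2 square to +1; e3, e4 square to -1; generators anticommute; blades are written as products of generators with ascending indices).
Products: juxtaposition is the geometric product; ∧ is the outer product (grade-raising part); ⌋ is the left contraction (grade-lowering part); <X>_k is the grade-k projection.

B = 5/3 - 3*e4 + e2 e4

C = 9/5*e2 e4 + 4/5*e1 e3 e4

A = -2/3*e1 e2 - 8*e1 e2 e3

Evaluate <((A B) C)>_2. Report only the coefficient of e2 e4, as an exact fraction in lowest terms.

step 1: -10/9*e1 e2 - 2/3*e1 e4 - 40/3*e1 e2 e3 + 2*e1 e2 e4 + 8*e1 e3 e4 + 24*e1 e2 e3 e4
step 2: -32/5 + 18/5*e1 + 96/5*e2 + 8/15*e3 - 6/5*e1 e2 - 216/5*e1 e3 - 2*e1 e4 + 8/5*e2 e3 + 32/3*e2 e4 - 72/5*e1 e2 e3 + 24*e1 e3 e4 + 8/9*e2 e3 e4
step 3: -6/5*e1 e2 - 216/5*e1 e3 - 2*e1 e4 + 8/5*e2 e3 + 32/3*e2 e4
Answer: 32/3


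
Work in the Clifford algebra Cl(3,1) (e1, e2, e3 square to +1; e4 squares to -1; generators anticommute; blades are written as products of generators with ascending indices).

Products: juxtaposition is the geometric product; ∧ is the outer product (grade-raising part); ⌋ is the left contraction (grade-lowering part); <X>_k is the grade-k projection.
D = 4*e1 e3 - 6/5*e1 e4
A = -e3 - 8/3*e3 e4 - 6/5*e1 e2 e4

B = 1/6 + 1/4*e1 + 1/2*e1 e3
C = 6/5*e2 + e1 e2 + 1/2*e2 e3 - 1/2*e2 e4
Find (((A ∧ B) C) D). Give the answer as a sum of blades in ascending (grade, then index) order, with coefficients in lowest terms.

step 1: -1/6*e3 + 1/4*e1 e3 - 4/9*e3 e4 - 1/5*e1 e2 e4 - 2/3*e1 e3 e4
step 2: 1/10*e1 + 1/12*e2 + 1/5*e4 - 1/8*e1 e2 + 6/25*e1 e4 + 41/180*e2 e3 + 2/9*e2 e4 - 4/5*e1 e2 e3 + 1/3*e1 e2 e4 - 1/10*e1 e3 e4 - 77/60*e2 e3 e4 - 403/360*e1 e2 e3 e4
step 3: -36/125 - 6/25*e1 - 14/5*e2 + 7/25*e3 + 7/25*e4 + 53/45*e1 e2 + 553/300*e2 e3 - 833/180*e2 e4 + 24/25*e3 e4 + 181/150*e1 e2 e3 - 151/30*e1 e2 e4 + 4/5*e1 e3 e4 - 28/75*e2 e3 e4 - 523/450*e1 e2 e3 e4
Answer: -36/125 - 6/25*e1 - 14/5*e2 + 7/25*e3 + 7/25*e4 + 53/45*e1 e2 + 553/300*e2 e3 - 833/180*e2 e4 + 24/25*e3 e4 + 181/150*e1 e2 e3 - 151/30*e1 e2 e4 + 4/5*e1 e3 e4 - 28/75*e2 e3 e4 - 523/450*e1 e2 e3 e4


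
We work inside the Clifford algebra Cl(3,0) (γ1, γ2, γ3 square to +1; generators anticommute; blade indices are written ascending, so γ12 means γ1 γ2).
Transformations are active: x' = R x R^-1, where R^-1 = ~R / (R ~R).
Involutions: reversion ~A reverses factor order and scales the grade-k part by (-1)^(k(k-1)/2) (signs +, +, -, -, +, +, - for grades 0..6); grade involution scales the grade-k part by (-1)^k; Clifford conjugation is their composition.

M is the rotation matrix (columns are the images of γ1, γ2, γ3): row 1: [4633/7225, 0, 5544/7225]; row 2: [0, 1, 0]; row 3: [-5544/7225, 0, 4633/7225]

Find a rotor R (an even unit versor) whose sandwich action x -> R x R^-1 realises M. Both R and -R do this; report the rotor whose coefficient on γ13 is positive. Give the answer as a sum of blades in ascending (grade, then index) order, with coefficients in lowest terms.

Method: write R = a + b12*γ12 + b13*γ13 + b23*γ23 with a^2 + b12^2 + b13^2 + b23^2 = 1 (so R^-1 = ~R). Expanding the columns R e_j ~R gives tr M = 4a^2 - 1 and, from the antisymmetric part, M21 - M12 = -4a*b12, M13 - M31 = 4a*b13, M32 - M23 = -4a*b23.
Here tr M = 16491/7225, so a^2 = (1 + tr M)/4 = 5929/7225 and a = ±77/85. Taking a = 77/85: M21 - M12 = 0, M13 - M31 = 11088/7225, M32 - M23 = 0, giving b12 = 0, b13 = 36/85, b23 = 0, i.e. R = 77/85 + 36/85*γ13.
Its γ13 coefficient is already positive.
Answer: 77/85 + 36/85*γ13. Recall the cover is two-to-one: with M of trace 16491/7225, both preimages act alike, and the stated γ13 sign chooses the sheet.


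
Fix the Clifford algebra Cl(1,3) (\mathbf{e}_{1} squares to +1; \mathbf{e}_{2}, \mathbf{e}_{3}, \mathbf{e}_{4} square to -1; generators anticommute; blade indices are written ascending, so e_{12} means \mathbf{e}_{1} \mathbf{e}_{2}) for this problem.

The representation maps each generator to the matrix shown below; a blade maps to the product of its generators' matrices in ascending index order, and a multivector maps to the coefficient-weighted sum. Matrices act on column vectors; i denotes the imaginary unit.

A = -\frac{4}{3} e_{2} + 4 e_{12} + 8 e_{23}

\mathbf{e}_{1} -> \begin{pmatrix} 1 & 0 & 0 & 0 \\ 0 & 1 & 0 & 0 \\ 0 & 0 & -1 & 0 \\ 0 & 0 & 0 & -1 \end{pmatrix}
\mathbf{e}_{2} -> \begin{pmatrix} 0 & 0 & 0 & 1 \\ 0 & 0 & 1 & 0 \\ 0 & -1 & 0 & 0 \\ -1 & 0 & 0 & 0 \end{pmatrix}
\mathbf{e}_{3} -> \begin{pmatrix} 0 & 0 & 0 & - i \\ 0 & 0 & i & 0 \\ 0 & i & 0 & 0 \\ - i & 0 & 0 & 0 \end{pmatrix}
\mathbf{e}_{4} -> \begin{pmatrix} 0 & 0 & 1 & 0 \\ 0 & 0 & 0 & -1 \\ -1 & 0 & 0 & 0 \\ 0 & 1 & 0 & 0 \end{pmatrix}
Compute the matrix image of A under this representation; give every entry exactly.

Bivector images (products of the table entries): rho(e_{12}) = rho(\mathbf{e}_{1})rho(\mathbf{e}_{2}) = \begin{pmatrix} 0 & 0 & 0 & 1 \\ 0 & 0 & 1 & 0 \\ 0 & 1 & 0 & 0 \\ 1 & 0 & 0 & 0 \end{pmatrix}; rho(e_{23}) = rho(\mathbf{e}_{2})rho(\mathbf{e}_{3}) = \begin{pmatrix} - i & 0 & 0 & 0 \\ 0 & i & 0 & 0 \\ 0 & 0 & - i & 0 \\ 0 & 0 & 0 & i \end{pmatrix}.
M = (-\frac{4}{3})*rho(e_{2}) + (4)*rho(e_{12}) + (8)*rho(e_{23}), summed entrywise:
Answer: \begin{pmatrix} - 8 i & 0 & 0 & \frac{8}{3} \\ 0 & 8 i & \frac{8}{3} & 0 \\ 0 & \frac{16}{3} & - 8 i & 0 \\ \frac{16}{3} & 0 & 0 & 8 i \end{pmatrix}


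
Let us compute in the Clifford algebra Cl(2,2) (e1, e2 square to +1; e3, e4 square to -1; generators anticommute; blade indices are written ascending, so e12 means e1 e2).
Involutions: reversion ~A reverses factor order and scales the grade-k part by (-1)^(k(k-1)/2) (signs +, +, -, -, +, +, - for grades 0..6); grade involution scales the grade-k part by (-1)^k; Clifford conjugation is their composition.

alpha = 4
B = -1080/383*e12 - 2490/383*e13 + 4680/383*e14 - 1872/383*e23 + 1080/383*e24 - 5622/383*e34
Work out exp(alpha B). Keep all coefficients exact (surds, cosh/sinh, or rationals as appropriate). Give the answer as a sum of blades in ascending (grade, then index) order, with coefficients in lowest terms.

B^2 term by term: the squares give (-1080/383)^2*(e12)^2 + (-2490/383)^2*(e13)^2 + (4680/383)^2*(e14)^2 + (-1872/383)^2*(e23)^2 + (1080/383)^2*(e24)^2 + (-5622/383)^2*(e34)^2 = 1166400/146689*(-1) + 6200100/146689*(+1) + 21902400/146689*(+1) + 3504384/146689*(+1) + 1166400/146689*(+1) + 31606884/146689*(-1) = 0 (each basis 2-blade squares to minus the product of its generators' squares); cross terms between blades sharing an index anticommute and cancel; the commuting (index-disjoint) pairs give grade-4 terms 2*c*c'*(blade product), which cancel blade by blade — e1234: 12143520/146689 + 5378400/146689 - 17521920/146689 = 0 — confirming B is simple. So B^2 = 0.
B^2 = 0, and the exponential is exactly linear here: exp(alpha B) = 1 + alpha B (parabolic case).
Answer: 1 - 4320/383*e12 - 9960/383*e13 + 18720/383*e14 - 7488/383*e23 + 4320/383*e24 - 22488/383*e34


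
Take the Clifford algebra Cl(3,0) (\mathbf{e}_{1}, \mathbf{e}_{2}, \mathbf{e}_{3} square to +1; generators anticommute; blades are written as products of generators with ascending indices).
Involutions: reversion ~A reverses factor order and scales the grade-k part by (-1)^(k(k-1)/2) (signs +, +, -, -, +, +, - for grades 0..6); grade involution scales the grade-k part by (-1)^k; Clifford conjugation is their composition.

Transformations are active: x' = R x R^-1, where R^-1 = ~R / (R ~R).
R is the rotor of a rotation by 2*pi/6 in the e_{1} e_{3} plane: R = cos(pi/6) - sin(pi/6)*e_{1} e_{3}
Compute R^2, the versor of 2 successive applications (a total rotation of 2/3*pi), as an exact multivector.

Half-angle bookkeeping: 2 applications in e_{1} e_{3} add up to rotor phase 2*pi/6 = \frac{\pi}{3}, so R^2 = cos(\frac{\pi}{3}) - sin(\frac{\pi}{3})*e_{1} e_{3}.
cos(\frac{\pi}{3}) = \frac{1}{2} and sin(\frac{\pi}{3}) = \frac{\sqrt{3}}{2}, so R^2 = \frac{1}{2} - \frac{\sqrt{3}}{2} e_{1} e_{3}. The net rotation is 2/3*pi; the rotor keeps the half-angle phase exactly.
Answer: \frac{1}{2} - \frac{\sqrt{3}}{2} e_{1} e_{3}


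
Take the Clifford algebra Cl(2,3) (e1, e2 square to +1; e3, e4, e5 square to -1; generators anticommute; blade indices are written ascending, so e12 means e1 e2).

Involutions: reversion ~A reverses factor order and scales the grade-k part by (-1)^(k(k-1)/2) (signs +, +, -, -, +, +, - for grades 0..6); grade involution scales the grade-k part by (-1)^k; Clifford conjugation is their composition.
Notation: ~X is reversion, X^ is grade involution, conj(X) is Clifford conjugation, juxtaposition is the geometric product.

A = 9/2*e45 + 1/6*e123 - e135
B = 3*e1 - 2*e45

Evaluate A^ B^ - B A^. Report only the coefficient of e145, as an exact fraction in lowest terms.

first term: 9 + 1/2*e23 - 3*e35 - 2*e134 - 27/2*e145 + 1/3*e12345
second term: 9 - 1/2*e23 + 3*e35 + 2*e134 + 27/2*e145 + 1/3*e12345
Answer: -27


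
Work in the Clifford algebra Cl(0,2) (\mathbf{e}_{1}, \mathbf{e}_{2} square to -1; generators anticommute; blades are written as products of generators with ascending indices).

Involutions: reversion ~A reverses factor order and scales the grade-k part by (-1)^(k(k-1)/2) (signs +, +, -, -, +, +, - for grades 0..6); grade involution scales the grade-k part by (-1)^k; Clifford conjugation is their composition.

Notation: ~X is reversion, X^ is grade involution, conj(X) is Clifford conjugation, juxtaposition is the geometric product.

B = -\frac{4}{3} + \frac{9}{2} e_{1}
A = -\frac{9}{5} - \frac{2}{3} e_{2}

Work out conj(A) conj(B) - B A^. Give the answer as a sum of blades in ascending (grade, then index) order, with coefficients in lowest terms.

first term: \frac{12}{5} + \frac{81}{10} e_{1} - \frac{8}{9} e_{2} + 3 e_{1} e_{2}
second term: \frac{12}{5} - \frac{81}{10} e_{1} - \frac{8}{9} e_{2} + 3 e_{1} e_{2}
Answer: \frac{81}{5} e_{1}


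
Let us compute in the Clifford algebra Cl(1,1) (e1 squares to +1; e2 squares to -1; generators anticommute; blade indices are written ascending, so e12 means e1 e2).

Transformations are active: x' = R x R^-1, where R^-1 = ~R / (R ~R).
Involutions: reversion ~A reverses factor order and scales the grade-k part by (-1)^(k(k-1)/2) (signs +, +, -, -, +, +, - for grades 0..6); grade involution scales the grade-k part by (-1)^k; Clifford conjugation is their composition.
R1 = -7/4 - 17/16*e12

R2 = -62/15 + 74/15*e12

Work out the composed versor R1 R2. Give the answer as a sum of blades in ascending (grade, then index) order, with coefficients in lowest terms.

Distribute over the terms of R1 (each basis-blade product reordered to ascending indices, repeated generators contracted through their squares):
(-7/4) R2 = 217/30 - 259/30*e12
(-17/16*e12) R2 = -629/120 + 527/120*e12
Summing the partial products and collecting blades:
Answer: 239/120 - 509/120*e12


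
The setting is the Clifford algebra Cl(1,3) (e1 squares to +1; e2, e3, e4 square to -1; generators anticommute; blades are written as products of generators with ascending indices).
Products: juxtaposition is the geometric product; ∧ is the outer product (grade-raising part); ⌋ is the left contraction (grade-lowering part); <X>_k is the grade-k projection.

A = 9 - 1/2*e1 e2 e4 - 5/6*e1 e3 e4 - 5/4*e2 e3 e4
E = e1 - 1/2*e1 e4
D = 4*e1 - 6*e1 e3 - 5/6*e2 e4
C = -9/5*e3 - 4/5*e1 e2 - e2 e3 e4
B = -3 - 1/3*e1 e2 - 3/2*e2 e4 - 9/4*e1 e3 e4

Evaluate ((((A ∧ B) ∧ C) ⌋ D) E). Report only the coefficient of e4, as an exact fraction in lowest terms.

step 1: -27 - 3*e1 e2 - 27/2*e2 e4 + 3/2*e1 e2 e4 - 71/4*e1 e3 e4 + 15/4*e2 e3 e4
step 2: 243/5*e3 + 108/5*e1 e2 + 27/5*e1 e2 e3 + 27/10*e2 e3 e4 + 27/10*e1 e2 e3 e4
step 3: -1458/5*e1
step 4: -1458/5 + 729/5*e4
Answer: 729/5


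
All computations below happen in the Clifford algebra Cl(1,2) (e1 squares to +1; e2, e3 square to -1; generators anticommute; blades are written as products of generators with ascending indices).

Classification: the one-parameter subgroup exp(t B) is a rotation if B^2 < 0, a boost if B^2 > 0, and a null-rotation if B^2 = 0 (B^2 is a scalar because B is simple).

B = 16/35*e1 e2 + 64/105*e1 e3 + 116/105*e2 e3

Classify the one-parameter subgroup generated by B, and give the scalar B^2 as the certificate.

B^2 term by term: the squares give (16/35)^2*(e1 e2)^2 + (64/105)^2*(e1 e3)^2 + (116/105)^2*(e2 e3)^2 = 256/1225*(+1) + 4096/11025*(+1) + 13456/11025*(-1) = -16/25 (each basis 2-blade squares to minus the product of its generators' squares); cross terms between blades sharing an index anticommute and cancel. So B^2 = -16/25.
Answer: rotation, certificate B^2 = -16/25. Note: conjugating B changes its blade decomposition but never the scalar B^2 = -16/25, whose sign settles the classification.


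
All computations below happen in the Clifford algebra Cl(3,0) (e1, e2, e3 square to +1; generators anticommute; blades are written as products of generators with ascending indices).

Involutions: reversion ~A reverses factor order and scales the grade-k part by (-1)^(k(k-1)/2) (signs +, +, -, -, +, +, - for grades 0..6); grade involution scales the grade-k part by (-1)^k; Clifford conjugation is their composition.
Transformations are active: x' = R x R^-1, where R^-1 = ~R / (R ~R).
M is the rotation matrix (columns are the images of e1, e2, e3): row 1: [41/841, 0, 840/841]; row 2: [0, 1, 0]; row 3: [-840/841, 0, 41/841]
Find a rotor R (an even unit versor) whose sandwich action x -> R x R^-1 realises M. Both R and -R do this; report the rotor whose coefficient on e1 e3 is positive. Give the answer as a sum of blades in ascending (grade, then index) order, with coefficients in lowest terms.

Method: write R = a + b12*e1 e2 + b13*e1 e3 + b23*e2 e3 with a^2 + b12^2 + b13^2 + b23^2 = 1 (so R^-1 = ~R). Expanding the columns R e_j ~R gives tr M = 4a^2 - 1 and, from the antisymmetric part, M21 - M12 = -4a*b12, M13 - M31 = 4a*b13, M32 - M23 = -4a*b23.
Here tr M = 923/841, so a^2 = (1 + tr M)/4 = 441/841 and a = ±21/29. Taking a = 21/29: M21 - M12 = 0, M13 - M31 = 1680/841, M32 - M23 = 0, giving b12 = 0, b13 = 20/29, b23 = 0, i.e. R = 21/29 + 20/29*e1 e3.
Its e1 e3 coefficient is already positive.
Answer: 21/29 + 20/29*e1 e3. Sheet selection: the two-to-one cover makes ±R indistinguishable at the matrix level (trace 923/841), so uniqueness comes from the required sign on e1 e3.
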